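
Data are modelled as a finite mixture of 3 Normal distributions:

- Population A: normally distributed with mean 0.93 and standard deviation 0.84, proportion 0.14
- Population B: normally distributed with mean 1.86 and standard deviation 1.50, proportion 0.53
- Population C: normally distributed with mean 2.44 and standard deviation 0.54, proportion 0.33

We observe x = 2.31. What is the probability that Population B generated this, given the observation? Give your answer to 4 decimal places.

Apply Bayes' rule: the posterior for each component is proportional to its prior times its likelihood at x.
Component likelihoods at x = 2.31:
  L_A = (1/(0.84·√(2π)))·exp(−(2.31−0.93)²/(2·0.84²)) = 0.474931·exp(-1.34949) = 0.123184
  L_B = (1/(1.50·√(2π)))·exp(−(2.31−1.86)²/(2·1.50²)) = 0.265962·exp(-0.04500) = 0.254259
  L_C = (1/(0.54·√(2π)))·exp(−(2.31−2.44)²/(2·0.54²)) = 0.738782·exp(-0.02898) = 0.717681
Weight by the priors:
  P(Z=A)·L_A = 0.14 × 0.123184 = 0.0172458
  P(Z=B)·L_B = 0.53 × 0.254259 = 0.134757
  P(Z=C)·L_C = 0.33 × 0.717681 = 0.236835
Normaliser: 0.0172458 + 0.134757 + 0.236835 = 0.388837
P(Population B | x) = 0.134757 / 0.388837 ≈ 0.3466

0.3466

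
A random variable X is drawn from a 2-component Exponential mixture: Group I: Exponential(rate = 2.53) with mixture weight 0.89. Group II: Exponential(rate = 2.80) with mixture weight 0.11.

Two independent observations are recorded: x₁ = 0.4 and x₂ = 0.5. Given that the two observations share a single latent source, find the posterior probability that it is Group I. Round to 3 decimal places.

P(component k | x) = w_k·f_k(x) / marginal(x), where marginal(x) = Σ_j w_j·f_j(x).
Since both observations come from the same component, the likelihood for component k is f_k(x₁)·f_k(x₂).
  f_I = [0.919633] × [0.714065] = 0.656678
  f_II = [0.913583] × [0.690471] = 0.630803
Unnormalised posteriors:
  w_I·f_I = 0.89 × 0.656678 = 0.584443
  w_II·f_II = 0.11 × 0.630803 = 0.0693884
Normaliser: 0.584443 + 0.0693884 = 0.653832
Responsibility of Group I: 0.584443 / 0.653832 ≈ 0.894

0.894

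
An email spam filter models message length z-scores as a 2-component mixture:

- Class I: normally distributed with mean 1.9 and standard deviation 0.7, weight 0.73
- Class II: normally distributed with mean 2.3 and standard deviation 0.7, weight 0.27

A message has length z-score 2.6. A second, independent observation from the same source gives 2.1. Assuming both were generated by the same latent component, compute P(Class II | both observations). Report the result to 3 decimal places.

P(component k | x) = π_k·f_k(x) / marginal(x), where marginal(x) = Σ_j π_j·f_j(x).
Since both observations come from the same component, the likelihood for component k is f_k(x₁)·f_k(x₂).
  f_I = [0.345672] × [0.547124] = 0.189126
  f_II = [0.51991] × [0.547124] = 0.284455
Multiply by the mixture weights:
  π_I·f_I = 0.73 × 0.189126 = 0.138062
  π_II·f_II = 0.27 × 0.284455 = 0.0768028
Sum: 0.138062 + 0.0768028 = 0.214865
So the posterior for Class II is 0.0768028 / 0.214865 ≈ 0.357.

0.357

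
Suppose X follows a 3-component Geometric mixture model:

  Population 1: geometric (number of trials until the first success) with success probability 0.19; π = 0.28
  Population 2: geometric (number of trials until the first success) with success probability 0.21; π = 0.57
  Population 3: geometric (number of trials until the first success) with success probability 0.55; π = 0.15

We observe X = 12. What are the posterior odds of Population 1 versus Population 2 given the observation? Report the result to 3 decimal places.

0.585

Only the two components matter; the odds are (P(Z=i) f_i(x)) / (P(Z=j) f_j(x)).
Geometric probabilities:
  f_1 = 0.0187106
  f_2 = 0.0157079
  f_3 = 8.42753e-05
0.00523898 / 0.00895349 ≈ 0.585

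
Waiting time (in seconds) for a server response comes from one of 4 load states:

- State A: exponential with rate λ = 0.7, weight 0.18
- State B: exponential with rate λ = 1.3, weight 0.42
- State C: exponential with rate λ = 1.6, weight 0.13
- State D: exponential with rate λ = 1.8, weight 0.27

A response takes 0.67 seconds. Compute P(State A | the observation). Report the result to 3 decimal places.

P(component k | x) = π_k·f_k(x) / marginal(x), where marginal(x) = Σ_j π_j·f_j(x).
Evaluate each component's likelihood at the observed value:
  f_A = 0.7·e^(−0.7·0.67) = 0.7·e^(−0.4690) = 0.437939
  f_B = 1.3·e^(−1.3·0.67) = 1.3·e^(−0.8710) = 0.544093
  f_C = 1.6·e^(−1.6·0.67) = 1.6·e^(−1.0720) = 0.547717
  f_D = 1.8·e^(−1.8·0.67) = 1.8·e^(−1.2060) = 0.538906
Multiply by the mixture weights:
  π_A·f_A = 0.18 × 0.437939 = 0.0788291
  π_B·f_B = 0.42 × 0.544093 = 0.228519
  π_C·f_C = 0.13 × 0.547717 = 0.0712032
  π_D·f_D = 0.27 × 0.538906 = 0.145505
Evidence: 0.0788291 + 0.228519 + 0.0712032 + 0.145505 = 0.524056
Responsibility of State A: 0.0788291 / 0.524056 ≈ 0.150

0.150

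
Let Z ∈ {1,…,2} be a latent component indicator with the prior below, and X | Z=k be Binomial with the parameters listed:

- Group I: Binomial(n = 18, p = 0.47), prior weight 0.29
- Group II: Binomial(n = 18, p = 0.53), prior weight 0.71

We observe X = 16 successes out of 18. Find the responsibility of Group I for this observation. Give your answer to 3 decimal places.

The responsibility of component k is P(Z=k) f_k(x) divided by Σ_j P(Z=j) f_j(x).
Binomial probabilities:
  f_I = C(18,16)·0.47^16·0.53^2 = 153·5.66977e-06·0.2809 = 0.000243674
  f_II = C(18,16)·0.53^16·0.47^2 = 153·3.87627e-05·0.2209 = 0.00131009
Prior × likelihood for each component:
  P(Z=I)·f_I = 0.29 × 0.000243674 = 7.06654e-05
  P(Z=II)·f_II = 0.71 × 0.00131009 = 0.000930164
Evidence: 7.06654e-05 + 0.000930164 = 0.00100083
So the posterior for Group I is 7.06654e-05 / 0.00100083 ≈ 0.071.

0.071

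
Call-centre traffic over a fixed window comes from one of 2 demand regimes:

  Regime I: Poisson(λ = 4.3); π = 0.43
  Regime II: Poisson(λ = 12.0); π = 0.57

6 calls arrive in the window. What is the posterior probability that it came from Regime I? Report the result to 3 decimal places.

0.779

Posterior ∝ prior × likelihood, so P(k | x) ∝ π_k f_k(x); normalise over all components.
Component likelihoods at x = 6 calls:
  L_I = e^(−4.3)·4.3^6/6! = 0.119127
  L_II = e^(−12.0)·12.0^6/6! = 0.0254813
Prior × likelihood for each component:
  π_I·L_I = 0.43 × 0.119127 = 0.0512248
  π_II·L_II = 0.57 × 0.0254813 = 0.0145243
Sum: 0.0512248 + 0.0145243 = 0.0657491
Responsibility of Regime I: 0.0512248 / 0.0657491 ≈ 0.779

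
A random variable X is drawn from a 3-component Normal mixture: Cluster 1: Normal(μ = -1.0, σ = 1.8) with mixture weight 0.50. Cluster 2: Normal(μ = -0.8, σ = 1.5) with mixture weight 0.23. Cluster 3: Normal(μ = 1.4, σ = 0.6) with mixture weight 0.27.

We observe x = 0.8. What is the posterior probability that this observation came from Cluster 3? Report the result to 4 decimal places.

Posterior ∝ prior × likelihood, so P(k | x) ∝ P(Z=k) f_k(x); normalise over all components.
Evaluate each component's likelihood at the observed value:
  f_1 = 0.134428
  f_2 = 0.150575
  f_3 = 0.403285
Unnormalised posteriors:
  P(Z=1)·f_1 = 0.50 × 0.134428 = 0.0672141
  P(Z=2)·f_2 = 0.23 × 0.150575 = 0.0346323
  P(Z=3)·f_3 = 0.27 × 0.403285 = 0.108887
Normaliser: 0.0672141 + 0.0346323 + 0.108887 = 0.210733
So the posterior for Cluster 3 is 0.108887 / 0.210733 ≈ 0.5167.

0.5167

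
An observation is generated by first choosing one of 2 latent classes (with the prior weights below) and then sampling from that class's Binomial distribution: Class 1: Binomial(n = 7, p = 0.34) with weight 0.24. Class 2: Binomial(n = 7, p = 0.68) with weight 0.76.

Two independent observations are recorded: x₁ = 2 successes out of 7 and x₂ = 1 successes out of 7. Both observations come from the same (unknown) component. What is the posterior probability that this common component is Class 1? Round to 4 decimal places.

By Bayes' theorem, P(k | x) = π_k f_k(x) / Σ_j π_j f_j(x).
Since both observations come from the same component, the likelihood for component k is f_k(x₁)·f_k(x₂).
  f_1 = [C(7,2)·0.34^2·0.66^5 = 21·0.1156·0.125233 = 0.304016] × [0.196716] = 0.059805
  f_2 = [C(7,2)·0.68^2·0.32^5 = 21·0.4624·0.00335544 = 0.0325827] × [0.00511101] = 0.000166531
Weight by the priors:
  π_1·f_1 = 0.24 × 0.059805 = 0.0143532
  π_2·f_2 = 0.76 × 0.000166531 = 0.000126563
Marginal: 0.0143532 + 0.000126563 = 0.0144798
So the posterior for Class 1 is 0.0143532 / 0.0144798 ≈ 0.9913.

0.9913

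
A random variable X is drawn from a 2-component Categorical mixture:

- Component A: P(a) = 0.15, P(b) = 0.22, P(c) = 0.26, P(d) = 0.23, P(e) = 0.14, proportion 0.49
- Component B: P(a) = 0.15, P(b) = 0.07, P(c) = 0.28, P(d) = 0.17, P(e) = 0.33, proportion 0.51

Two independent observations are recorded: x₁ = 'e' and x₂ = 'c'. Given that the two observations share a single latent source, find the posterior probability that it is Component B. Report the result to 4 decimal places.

0.7254

P(component k | x) = P(Z=k)·f_k(x) / marginal(x), where marginal(x) = Σ_j P(Z=j)·f_j(x).
Since both observations come from the same component, the likelihood for component k is f_k(x₁)·f_k(x₂).
  L_A = [P(e | comp) = 0.14] × [0.26] = 0.0364
  L_B = [P(e | comp) = 0.33] × [0.28] = 0.0924
Multiply by the mixture weights:
  P(Z=A)·L_A = 0.49 × 0.0364 = 0.017836
  P(Z=B)·L_B = 0.51 × 0.0924 = 0.047124
Sum: 0.017836 + 0.047124 = 0.06496
Responsibility of Component B: 0.047124 / 0.06496 ≈ 0.7254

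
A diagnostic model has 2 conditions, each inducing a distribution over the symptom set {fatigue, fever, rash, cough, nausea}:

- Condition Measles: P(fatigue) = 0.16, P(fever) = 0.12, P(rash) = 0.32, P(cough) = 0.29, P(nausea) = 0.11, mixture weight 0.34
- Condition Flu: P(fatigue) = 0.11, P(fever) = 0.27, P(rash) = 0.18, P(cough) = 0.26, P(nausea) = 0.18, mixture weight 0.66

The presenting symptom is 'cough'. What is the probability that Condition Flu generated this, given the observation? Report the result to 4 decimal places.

Posterior ∝ prior × likelihood, so P(k | x) ∝ π_k f_k(x); normalise over all components.
Categorical probabilities:
  f_Measles = 0.29
  f_Flu = 0.26
Weight by the priors:
  π_Measles·f_Measles = 0.34 × 0.29 = 0.0986
  π_Flu·f_Flu = 0.66 × 0.26 = 0.1716
Sum: 0.0986 + 0.1716 = 0.2702
P(Condition Flu | data) ≈ 0.6351

0.6351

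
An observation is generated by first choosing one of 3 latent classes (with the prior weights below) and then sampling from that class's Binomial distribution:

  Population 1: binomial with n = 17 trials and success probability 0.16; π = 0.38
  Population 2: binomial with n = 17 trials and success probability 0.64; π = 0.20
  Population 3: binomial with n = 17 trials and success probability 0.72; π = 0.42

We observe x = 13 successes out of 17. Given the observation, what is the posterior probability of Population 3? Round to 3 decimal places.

By Bayes' theorem, P(k | x) = P(Z=k) f_k(x) / Σ_j P(Z=j) f_j(x).
Binomial probabilities:
  p_1 = C(17,13)·0.16^13·0.84^4 = 2380·4.5036e-11·0.497871 = 5.33647e-08
  p_2 = C(17,13)·0.64^13·0.36^4 = 2380·0.00302231·0.0167962 = 0.120817
  p_3 = C(17,13)·0.72^13·0.28^4 = 2380·0.0139741·0.00614656 = 0.204424
Multiply by the mixture weights:
  P(Z=1)·p_1 = 0.38 × 5.33647e-08 = 2.02786e-08
  P(Z=2)·p_2 = 0.20 × 0.120817 = 0.0241633
  P(Z=3)·p_3 = 0.42 × 0.204424 = 0.085858
Sum: 2.02786e-08 + 0.0241633 + 0.085858 = 0.110021
P(Population 3 | x) = 0.085858 / 0.110021 ≈ 0.780

0.780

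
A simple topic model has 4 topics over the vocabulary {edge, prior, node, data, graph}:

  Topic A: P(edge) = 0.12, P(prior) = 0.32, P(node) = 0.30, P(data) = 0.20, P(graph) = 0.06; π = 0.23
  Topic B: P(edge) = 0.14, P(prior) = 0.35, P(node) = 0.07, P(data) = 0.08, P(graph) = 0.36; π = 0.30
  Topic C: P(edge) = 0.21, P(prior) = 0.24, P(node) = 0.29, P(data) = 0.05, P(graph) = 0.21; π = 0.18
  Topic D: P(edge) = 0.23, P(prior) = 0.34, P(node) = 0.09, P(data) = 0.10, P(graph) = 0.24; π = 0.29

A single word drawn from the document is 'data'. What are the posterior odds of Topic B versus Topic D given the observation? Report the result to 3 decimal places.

0.828

Since P(k|x) ∝ P(Z=k) f_k(x), the posterior odds are P(Z=i) f_i(x) / (P(Z=j) f_j(x)).
Evaluate each component's likelihood at the observed value:
  p_A = P(data | comp) = 0.20
  p_B = P(data | comp) = 0.08
  p_C = P(data | comp) = 0.05
  p_D = P(data | comp) = 0.10
Odds = (0.30/0.29) × (0.08/0.1) = 1.03448 × 0.8 ≈ 0.828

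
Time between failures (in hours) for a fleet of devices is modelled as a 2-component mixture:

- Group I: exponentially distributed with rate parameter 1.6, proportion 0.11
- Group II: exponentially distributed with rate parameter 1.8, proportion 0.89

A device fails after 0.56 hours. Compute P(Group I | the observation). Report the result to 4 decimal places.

Posterior ∝ prior × likelihood, so P(k | x) ∝ w_k f_k(x); normalise over all components.
Exponential densities:
  L_I = 1.6·e^(−1.6·0.56) = 1.6·e^(−0.8960) = 0.653119
  L_II = 1.8·e^(−1.8·0.56) = 1.8·e^(−1.0080) = 0.656907
Weight by the priors:
  w_I·L_I = 0.11 × 0.653119 = 0.0718431
  w_II·L_II = 0.89 × 0.656907 = 0.584647
Normaliser: 0.0718431 + 0.584647 = 0.65649
So the posterior for Group I is 0.0718431 / 0.65649 ≈ 0.1094.

0.1094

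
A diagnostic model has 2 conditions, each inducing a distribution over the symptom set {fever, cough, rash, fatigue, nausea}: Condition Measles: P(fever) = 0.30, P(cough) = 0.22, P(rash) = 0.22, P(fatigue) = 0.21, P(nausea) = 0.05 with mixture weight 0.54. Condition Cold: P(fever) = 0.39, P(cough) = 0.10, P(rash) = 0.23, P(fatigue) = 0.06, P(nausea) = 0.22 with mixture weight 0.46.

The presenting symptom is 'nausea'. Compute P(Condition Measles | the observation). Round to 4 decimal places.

Posterior ∝ prior × likelihood, so P(k | x) ∝ π_k f_k(x); normalise over all components.
Categorical probabilities:
  p_Measles = P(nausea | comp) = 0.05
  p_Cold = P(nausea | comp) = 0.22
Weight by the priors:
  π_Measles·p_Measles = 0.54 × 0.05 = 0.027
  π_Cold·p_Cold = 0.46 × 0.22 = 0.1012
Marginal: 0.027 + 0.1012 = 0.1282
P(Condition Measles | 'nausea') ≈ 0.2106

0.2106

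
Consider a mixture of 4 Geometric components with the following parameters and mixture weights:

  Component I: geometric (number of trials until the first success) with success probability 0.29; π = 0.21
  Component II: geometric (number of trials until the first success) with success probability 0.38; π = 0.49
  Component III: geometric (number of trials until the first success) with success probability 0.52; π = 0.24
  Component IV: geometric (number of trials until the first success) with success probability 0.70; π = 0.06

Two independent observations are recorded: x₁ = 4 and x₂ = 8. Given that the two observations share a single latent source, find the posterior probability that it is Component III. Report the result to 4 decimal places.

0.0348

Apply Bayes' rule: the posterior for each component is proportional to its prior times its likelihood at x.
Since both observations come from the same component, the likelihood for component k is f_k(x₁)·f_k(x₂).
  f_I = [0.103794] × [0.0263758] = 0.00273766
  f_II = [0.0905646] × [0.0133821] = 0.00121195
  f_III = [0.0575078] × [0.00305276] = 0.000175557
  f_IV = [0.0189] × [0.00015309] = 2.8934e-06
Unnormalised posteriors:
  π_I·f_I = 0.21 × 0.00273766 = 0.000574909
  π_II·f_II = 0.49 × 0.00121195 = 0.000593855
  π_III·f_III = 0.24 × 0.000175557 = 4.21338e-05
  π_IV·f_IV = 0.06 × 2.8934e-06 = 1.73604e-07
Sum: 0.000574909 + 0.000593855 + 4.21338e-05 + 1.73604e-07 = 0.00121107
P(Component III | x₁,x₂) = 4.21338e-05 / 0.00121107 ≈ 0.0348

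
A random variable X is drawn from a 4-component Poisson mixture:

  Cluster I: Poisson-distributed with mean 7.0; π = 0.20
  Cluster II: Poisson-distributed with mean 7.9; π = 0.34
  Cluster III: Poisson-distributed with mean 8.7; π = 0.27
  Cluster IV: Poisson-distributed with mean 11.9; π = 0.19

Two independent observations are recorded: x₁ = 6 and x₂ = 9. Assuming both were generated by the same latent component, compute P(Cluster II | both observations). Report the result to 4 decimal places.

Posterior ∝ prior × likelihood, so P(k | x) ∝ π_k f_k(x); normalise over all components.
Since both observations come from the same component, the likelihood for component k is f_k(x₁)·f_k(x₂).
  p_I = [0.149003] × [0.101405] = 0.0151096
  p_II = [0.125171] × [0.122449] = 0.015327
  p_III = [0.100328] × [0.131084] = 0.0131513
  p_IV = [0.0267821] × [0.0895479] = 0.00239828
Unnormalised posteriors:
  π_I·p_I = 0.20 × 0.0151096 = 0.00302192
  π_II·p_II = 0.34 × 0.015327 = 0.00521119
  π_III·p_III = 0.27 × 0.0131513 = 0.00355086
  π_IV·p_IV = 0.19 × 0.00239828 = 0.000455674
Sum: 0.00302192 + 0.00521119 + 0.00355086 + 0.000455674 = 0.0122396
So the posterior for Cluster II is 0.00521119 / 0.0122396 ≈ 0.4258.

0.4258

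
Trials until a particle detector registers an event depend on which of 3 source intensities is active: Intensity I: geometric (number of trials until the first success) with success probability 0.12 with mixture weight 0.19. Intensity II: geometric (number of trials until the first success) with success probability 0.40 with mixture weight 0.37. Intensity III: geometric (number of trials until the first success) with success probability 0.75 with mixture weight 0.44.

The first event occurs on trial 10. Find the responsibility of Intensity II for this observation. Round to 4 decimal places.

P(component k | x) = π_k·f_k(x) / marginal(x), where marginal(x) = Σ_j π_j·f_j(x).
Geometric probabilities:
  p_I = 0.12·(1−0.12)^9 = 0.12·0.316478 = 0.0379774
  p_II = 0.40·(1−0.40)^9 = 0.40·0.0100777 = 0.00403108
  p_III = 0.75·(1−0.75)^9 = 0.75·3.8147e-06 = 2.86102e-06
Unnormalised posteriors:
  π_I·p_I = 0.19 × 0.0379774 = 0.00721571
  π_II·p_II = 0.37 × 0.00403108 = 0.0014915
  π_III·p_III = 0.44 × 2.86102e-06 = 1.25885e-06
Sum: 0.00721571 + 0.0014915 + 1.25885e-06 = 0.00870846
So the posterior for Intensity II is 0.0014915 / 0.00870846 ≈ 0.1713.

0.1713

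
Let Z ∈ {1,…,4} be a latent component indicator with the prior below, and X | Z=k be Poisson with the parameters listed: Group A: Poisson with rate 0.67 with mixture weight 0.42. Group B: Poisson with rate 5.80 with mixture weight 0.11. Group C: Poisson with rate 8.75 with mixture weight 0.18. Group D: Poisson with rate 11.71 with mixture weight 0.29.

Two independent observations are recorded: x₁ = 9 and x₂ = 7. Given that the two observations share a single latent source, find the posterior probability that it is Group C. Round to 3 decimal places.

Posterior ∝ prior × likelihood, so P(k | x) ∝ w_k f_k(x); normalise over all components.
Since both observations come from the same component, the likelihood for component k is f_k(x₁)·f_k(x₂).
  L_A = [3.83648e-08] × [6.15341e-06] = 2.36074e-13
  L_B = [0.0619699] × [0.132635] = 0.00821937
  L_C = [0.13129] × [0.123466] = 0.01621
  L_D = [0.093683] × [0.0491903] = 0.00460829
Weight by the priors:
  w_A·L_A = 0.42 × 2.36074e-13 = 9.91512e-14
  w_B·L_B = 0.11 × 0.00821937 = 0.00090413
  w_C·L_C = 0.18 × 0.01621 = 0.00291779
  w_D·L_D = 0.29 × 0.00460829 = 0.0013364
Evidence: 9.91512e-14 + 0.00090413 + 0.00291779 + 0.0013364 = 0.00515833
Responsibility of Group C: 0.00291779 / 0.00515833 ≈ 0.566

0.566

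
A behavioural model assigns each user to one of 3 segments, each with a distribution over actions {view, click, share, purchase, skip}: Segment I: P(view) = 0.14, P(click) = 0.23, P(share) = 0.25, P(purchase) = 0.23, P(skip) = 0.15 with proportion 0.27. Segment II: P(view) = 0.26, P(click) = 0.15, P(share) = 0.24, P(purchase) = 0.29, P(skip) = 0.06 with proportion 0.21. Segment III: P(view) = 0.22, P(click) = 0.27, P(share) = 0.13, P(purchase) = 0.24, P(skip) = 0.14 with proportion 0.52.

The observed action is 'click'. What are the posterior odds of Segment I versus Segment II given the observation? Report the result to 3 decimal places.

The posterior odds equal the prior odds times the likelihood ratio: (π_i/π_j)·(f_i(x)/f_j(x)).
Component likelihoods at x = 'click':
  f_I = P(click | comp) = 0.23
  f_II = P(click | comp) = 0.15
  f_III = P(click | comp) = 0.27
0.0621 / 0.0315 ≈ 1.971

1.971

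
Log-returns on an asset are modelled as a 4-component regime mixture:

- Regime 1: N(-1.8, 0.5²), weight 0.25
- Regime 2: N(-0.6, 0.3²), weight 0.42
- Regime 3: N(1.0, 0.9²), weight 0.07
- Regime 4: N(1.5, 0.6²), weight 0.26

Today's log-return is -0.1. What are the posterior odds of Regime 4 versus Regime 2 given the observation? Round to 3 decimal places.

0.035

Posterior odds = (π_i f_i(x)) / (π_j f_j(x)); the normalising sum cancels.
Evaluate each component's likelihood at the observed value:
  p_1 = 0.00246444
  p_2 = 0.33159
  p_3 = 0.210033
  p_4 = 0.0189933
Odds = (0.26/0.42) × (0.0189933/0.33159) = 0.619048 × 0.0572794 ≈ 0.035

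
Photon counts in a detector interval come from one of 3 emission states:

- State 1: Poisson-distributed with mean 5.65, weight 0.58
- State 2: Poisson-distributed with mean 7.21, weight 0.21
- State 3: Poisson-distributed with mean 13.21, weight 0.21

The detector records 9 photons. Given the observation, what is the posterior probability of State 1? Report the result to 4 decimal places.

0.4816

Apply Bayes' rule: the posterior for each component is proportional to its prior times its likelihood at x.
Evaluate each component's likelihood at the observed value:
  f_1 = e^(−5.65)·5.65^9/9! = 0.0568734
  f_2 = e^(−7.21)·7.21^9/9! = 0.107248
  f_3 = e^(−13.21)·13.21^9/9! = 0.0618489
Prior × likelihood for each component:
  w_1·f_1 = 0.58 × 0.0568734 = 0.0329866
  w_2·f_2 = 0.21 × 0.107248 = 0.0225222
  w_3·f_3 = 0.21 × 0.0618489 = 0.0129883
Normaliser: 0.0329866 + 0.0225222 + 0.0129883 = 0.068497
So the posterior for State 1 is 0.0329866 / 0.068497 ≈ 0.4816.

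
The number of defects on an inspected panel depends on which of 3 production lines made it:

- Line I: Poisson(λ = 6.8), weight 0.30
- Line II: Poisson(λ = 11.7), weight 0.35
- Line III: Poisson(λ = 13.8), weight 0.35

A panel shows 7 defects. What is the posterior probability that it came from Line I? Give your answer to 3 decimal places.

P(component k | x) = π_k·f_k(x) / marginal(x), where marginal(x) = Σ_j π_j·f_j(x).
Evaluate each component's likelihood at the observed value:
  p_I = 0.148569
  p_II = 0.0493884
  p_III = 0.019207
Prior × likelihood for each component:
  π_I·p_I = 0.30 × 0.148569 = 0.0445708
  π_II·p_II = 0.35 × 0.0493884 = 0.0172859
  π_III·p_III = 0.35 × 0.019207 = 0.00672245
Denominator: 0.0445708 + 0.0172859 + 0.00672245 = 0.0685792
So the posterior for Line I is 0.0445708 / 0.0685792 ≈ 0.650.

0.650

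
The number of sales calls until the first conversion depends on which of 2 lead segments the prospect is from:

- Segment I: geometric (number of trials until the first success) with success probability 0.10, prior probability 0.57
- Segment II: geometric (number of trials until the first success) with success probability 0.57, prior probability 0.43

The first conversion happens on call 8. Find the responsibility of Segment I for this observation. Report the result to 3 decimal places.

The responsibility of component k is P(Z=k) f_k(x) divided by Σ_j P(Z=j) f_j(x).
Geometric probabilities:
  L_I = 0.10·(1−0.10)^7 = 0.10·0.478297 = 0.0478297
  L_II = 0.57·(1−0.57)^7 = 0.57·0.00271819 = 0.00154937
Unnormalised posteriors:
  P(Z=I)·L_I = 0.57 × 0.0478297 = 0.0272629
  P(Z=II)·L_II = 0.43 × 0.00154937 = 0.000666227
Normaliser: 0.0272629 + 0.000666227 = 0.0279292
P(Segment I | 8) ≈ 0.976

0.976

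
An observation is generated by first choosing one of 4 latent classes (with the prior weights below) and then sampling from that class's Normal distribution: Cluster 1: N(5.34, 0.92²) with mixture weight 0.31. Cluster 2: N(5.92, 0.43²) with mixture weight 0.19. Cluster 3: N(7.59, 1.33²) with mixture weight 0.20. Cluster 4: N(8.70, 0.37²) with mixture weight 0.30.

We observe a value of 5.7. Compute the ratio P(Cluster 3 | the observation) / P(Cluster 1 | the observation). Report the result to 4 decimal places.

Only the two components matter; the odds are (P(Z=i) f_i(x)) / (P(Z=j) f_j(x)).
Normal densities:
  f_1 = (1/(0.92·√(2π)))·exp(−(5.7−5.34)²/(2·0.92²)) = 0.433633·exp(-0.07656) = 0.401673
  f_2 = (1/(0.43·√(2π)))·exp(−(5.7−5.92)²/(2·0.43²)) = 0.927773·exp(-0.13088) = 0.813955
  f_3 = (1/(1.33·√(2π)))·exp(−(5.7−7.59)²/(2·1.33²)) = 0.299957·exp(-1.00970) = 0.109283
  f_4 = (1/(0.37·√(2π)))·exp(−(5.7−8.70)²/(2·0.37²)) = 1.078222·exp(-32.87071) = 5.71664e-15
Odds = (0.20/0.31) × (0.109283/0.401673) = 0.645161 × 0.27207 ≈ 0.1755

0.1755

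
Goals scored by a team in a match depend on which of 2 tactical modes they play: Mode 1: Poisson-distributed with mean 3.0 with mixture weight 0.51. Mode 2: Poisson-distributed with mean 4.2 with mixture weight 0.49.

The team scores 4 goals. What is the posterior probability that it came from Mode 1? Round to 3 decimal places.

0.474

Apply Bayes' rule: the posterior for each component is proportional to its prior times its likelihood at x.
Component likelihoods at x = 4 goals:
  p_1 = e^(−3.0)·3.0^4/4! = 0.168031
  p_2 = e^(−4.2)·4.2^4/4! = 0.194424
Prior × likelihood for each component:
  π_1·p_1 = 0.51 × 0.168031 = 0.085696
  π_2·p_2 = 0.49 × 0.194424 = 0.0952676
Sum: 0.085696 + 0.0952676 = 0.180964
P(Mode 1 | x) = 0.085696 / 0.180964 ≈ 0.474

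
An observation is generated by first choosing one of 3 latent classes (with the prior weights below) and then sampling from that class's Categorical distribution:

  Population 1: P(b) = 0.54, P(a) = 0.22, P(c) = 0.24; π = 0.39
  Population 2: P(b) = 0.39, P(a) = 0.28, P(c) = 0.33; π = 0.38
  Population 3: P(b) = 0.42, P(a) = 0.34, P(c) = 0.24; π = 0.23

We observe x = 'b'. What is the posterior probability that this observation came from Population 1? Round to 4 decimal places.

0.4625

P(component k | x) = π_k·f_k(x) / marginal(x), where marginal(x) = Σ_j π_j·f_j(x).
Evaluate each component's likelihood at the observed value:
  p_1 = P(b | comp) = 0.54
  p_2 = P(b | comp) = 0.39
  p_3 = P(b | comp) = 0.42
Weight by the priors:
  π_1·p_1 = 0.39 × 0.54 = 0.2106
  π_2·p_2 = 0.38 × 0.39 = 0.1482
  π_3·p_3 = 0.23 × 0.42 = 0.0966
Evidence: 0.2106 + 0.1482 + 0.0966 = 0.4554
Responsibility of Population 1: 0.2106 / 0.4554 ≈ 0.4625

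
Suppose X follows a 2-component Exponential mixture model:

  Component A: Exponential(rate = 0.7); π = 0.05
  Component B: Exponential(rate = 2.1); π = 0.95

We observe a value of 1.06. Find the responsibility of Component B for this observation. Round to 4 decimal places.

0.9282

Posterior ∝ prior × likelihood, so P(k | x) ∝ P(Z=k) f_k(x); normalise over all components.
Component likelihoods at x = 1.06:
  p_A = 0.333312
  p_B = 0.226715
Unnormalised posteriors:
  P(Z=A)·p_A = 0.05 × 0.333312 = 0.0166656
  P(Z=B)·p_B = 0.95 × 0.226715 = 0.215379
Marginal: 0.0166656 + 0.215379 = 0.232045
Responsibility of Component B: 0.215379 / 0.232045 ≈ 0.9282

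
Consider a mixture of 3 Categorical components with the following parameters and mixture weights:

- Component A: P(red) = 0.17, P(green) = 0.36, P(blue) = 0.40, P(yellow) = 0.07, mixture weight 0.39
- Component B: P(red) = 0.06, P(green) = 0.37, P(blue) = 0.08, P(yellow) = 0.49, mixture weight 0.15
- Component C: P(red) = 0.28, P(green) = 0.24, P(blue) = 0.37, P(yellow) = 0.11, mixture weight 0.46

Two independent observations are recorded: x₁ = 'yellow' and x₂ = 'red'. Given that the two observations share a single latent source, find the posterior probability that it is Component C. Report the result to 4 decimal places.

P(component k | x) = π_k·f_k(x) / marginal(x), where marginal(x) = Σ_j π_j·f_j(x).
Since both observations come from the same component, the likelihood for component k is f_k(x₁)·f_k(x₂).
  p_A = [P(yellow | comp) = 0.07] × [0.17] = 0.0119
  p_B = [P(yellow | comp) = 0.49] × [0.06] = 0.0294
  p_C = [P(yellow | comp) = 0.11] × [0.28] = 0.0308
Prior × likelihood for each component:
  π_A·p_A = 0.39 × 0.0119 = 0.004641
  π_B·p_B = 0.15 × 0.0294 = 0.00441
  π_C·p_C = 0.46 × 0.0308 = 0.014168
Evidence: 0.004641 + 0.00441 + 0.014168 = 0.023219
P(Component C | x₁,x₂) ≈ 0.6102

0.6102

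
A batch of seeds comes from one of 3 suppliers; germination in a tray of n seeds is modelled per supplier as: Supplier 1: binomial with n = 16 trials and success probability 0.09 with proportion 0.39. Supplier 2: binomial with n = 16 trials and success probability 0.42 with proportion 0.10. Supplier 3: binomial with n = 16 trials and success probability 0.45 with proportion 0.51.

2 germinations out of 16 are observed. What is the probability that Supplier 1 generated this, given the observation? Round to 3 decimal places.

0.963

Apply Bayes' rule: the posterior for each component is proportional to its prior times its likelihood at x.
Binomial probabilities:
  L_1 = C(16,2)·0.09^2·0.91^14 = 120·0.0081·0.267042 = 0.259565
  L_2 = C(16,2)·0.42^2·0.58^14 = 120·0.1764·0.000487519 = 0.0103198
  L_3 = C(16,2)·0.45^2·0.55^14 = 120·0.2025·0.000231781 = 0.00563228
Prior × likelihood for each component:
  π_1·L_1 = 0.39 × 0.259565 = 0.10123
  π_2·L_2 = 0.10 × 0.0103198 = 0.00103198
  π_3·L_3 = 0.51 × 0.00563228 = 0.00287246
Denominator: 0.10123 + 0.00103198 + 0.00287246 = 0.105135
So the posterior for Supplier 1 is 0.10123 / 0.105135 ≈ 0.963.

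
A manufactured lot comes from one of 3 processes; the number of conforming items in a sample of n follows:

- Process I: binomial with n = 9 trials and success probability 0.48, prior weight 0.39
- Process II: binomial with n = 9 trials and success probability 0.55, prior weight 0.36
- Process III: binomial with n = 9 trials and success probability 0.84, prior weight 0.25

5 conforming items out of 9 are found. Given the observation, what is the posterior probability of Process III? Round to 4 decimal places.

0.0445

Posterior ∝ prior × likelihood, so P(k | x) ∝ π_k f_k(x); normalise over all components.
Binomial probabilities:
  f_I = C(9,5)·0.48^5·0.52^4 = 126·0.0254804·0.0731162 = 0.234742
  f_II = C(9,5)·0.55^5·0.45^4 = 126·0.0503284·0.0410062 = 0.260036
  f_III = C(9,5)·0.84^5·0.16^4 = 126·0.418212·0.00065536 = 0.034534
Multiply by the mixture weights:
  π_I·f_I = 0.39 × 0.234742 = 0.0915492
  π_II·f_II = 0.36 × 0.260036 = 0.0936131
  π_III·f_III = 0.25 × 0.034534 = 0.0086335
Marginal: 0.0915492 + 0.0936131 + 0.0086335 = 0.193796
P(Process III | the observation) ≈ 0.0445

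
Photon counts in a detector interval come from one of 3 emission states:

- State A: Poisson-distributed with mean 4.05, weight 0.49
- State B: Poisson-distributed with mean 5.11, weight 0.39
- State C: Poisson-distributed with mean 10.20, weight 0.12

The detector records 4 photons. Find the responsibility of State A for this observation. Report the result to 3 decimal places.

0.581

By Bayes' theorem, P(k | x) = π_k f_k(x) / Σ_j π_j f_j(x).
Evaluate each component's likelihood at the observed value:
  p_A = e^(−4.05)·4.05^4/4! = 0.195306
  p_B = e^(−5.11)·5.11^4/4! = 0.171486
  p_C = e^(−10.20)·10.20^4/4! = 0.0167643
Weight by the priors:
  π_A·p_A = 0.49 × 0.195306 = 0.0957001
  π_B·p_B = 0.39 × 0.171486 = 0.0668794
  π_C·p_C = 0.12 × 0.0167643 = 0.00201172
Normaliser: 0.0957001 + 0.0668794 + 0.00201172 = 0.164591
So the posterior for State A is 0.0957001 / 0.164591 ≈ 0.581.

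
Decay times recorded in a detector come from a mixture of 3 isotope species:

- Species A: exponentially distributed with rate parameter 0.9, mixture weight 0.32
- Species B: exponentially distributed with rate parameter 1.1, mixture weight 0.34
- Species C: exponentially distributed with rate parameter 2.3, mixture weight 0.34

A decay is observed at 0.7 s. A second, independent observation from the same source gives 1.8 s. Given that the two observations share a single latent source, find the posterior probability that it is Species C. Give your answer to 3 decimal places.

The responsibility of component k is π_k f_k(x) divided by Σ_j π_j f_j(x).
Since both observations come from the same component, the likelihood for component k is f_k(x₁)·f_k(x₂).
  p_A = [0.479333] × [0.178109] = 0.0853734
  p_B = [0.509314] × [0.151876] = 0.0773527
  p_C = [0.459742] × [0.0366226] = 0.0168369
Unnormalised posteriors:
  π_A·p_A = 0.32 × 0.0853734 = 0.0273195
  π_B·p_B = 0.34 × 0.0773527 = 0.0262999
  π_C·p_C = 0.34 × 0.0168369 = 0.00572455
Marginal: 0.0273195 + 0.0262999 + 0.00572455 = 0.059344
P(Species C | x₁,x₂) ≈ 0.096

0.096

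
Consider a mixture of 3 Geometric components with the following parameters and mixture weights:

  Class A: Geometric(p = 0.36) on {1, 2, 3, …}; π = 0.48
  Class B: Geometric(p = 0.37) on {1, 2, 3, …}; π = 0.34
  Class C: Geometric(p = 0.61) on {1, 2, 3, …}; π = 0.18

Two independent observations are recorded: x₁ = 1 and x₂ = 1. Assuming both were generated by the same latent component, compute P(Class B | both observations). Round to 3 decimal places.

Posterior ∝ prior × likelihood, so P(k | x) ∝ w_k f_k(x); normalise over all components.
Since both observations come from the same component, the likelihood for component k is f_k(x₁)·f_k(x₂).
  p_A = [0.36·(1−0.36)^0 = 0.36·1 = 0.36] × [0.36] = 0.1296
  p_B = [0.37·(1−0.37)^0 = 0.37·1 = 0.37] × [0.37] = 0.1369
  p_C = [0.61·(1−0.61)^0 = 0.61·1 = 0.61] × [0.61] = 0.3721
Prior × likelihood for each component:
  w_A·p_A = 0.48 × 0.1296 = 0.062208
  w_B·p_B = 0.34 × 0.1369 = 0.046546
  w_C·p_C = 0.18 × 0.3721 = 0.066978
Normaliser: 0.062208 + 0.046546 + 0.066978 = 0.175732
So the posterior for Class B is 0.046546 / 0.175732 ≈ 0.265.

0.265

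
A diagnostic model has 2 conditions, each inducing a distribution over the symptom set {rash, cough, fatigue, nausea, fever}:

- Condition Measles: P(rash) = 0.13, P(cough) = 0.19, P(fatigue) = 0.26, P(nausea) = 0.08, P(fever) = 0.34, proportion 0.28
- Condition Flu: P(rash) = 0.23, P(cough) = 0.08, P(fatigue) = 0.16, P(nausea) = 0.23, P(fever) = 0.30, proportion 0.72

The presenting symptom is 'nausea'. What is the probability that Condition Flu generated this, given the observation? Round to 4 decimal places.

0.8809

P(component k | x) = P(Z=k)·f_k(x) / marginal(x), where marginal(x) = Σ_j P(Z=j)·f_j(x).
Component likelihoods at x = 'nausea':
  L_Measles = 0.08
  L_Flu = 0.23
Multiply by the mixture weights:
  P(Z=Measles)·L_Measles = 0.28 × 0.08 = 0.0224
  P(Z=Flu)·L_Flu = 0.72 × 0.23 = 0.1656
Normaliser: 0.0224 + 0.1656 = 0.188
Responsibility of Condition Flu: 0.1656 / 0.188 ≈ 0.8809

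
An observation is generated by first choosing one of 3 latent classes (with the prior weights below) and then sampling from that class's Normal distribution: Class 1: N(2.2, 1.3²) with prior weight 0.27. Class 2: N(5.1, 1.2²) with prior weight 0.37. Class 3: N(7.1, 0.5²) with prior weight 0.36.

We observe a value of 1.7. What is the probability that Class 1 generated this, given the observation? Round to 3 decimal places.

Posterior ∝ prior × likelihood, so P(k | x) ∝ P(Z=k) f_k(x); normalise over all components.
Evaluate each component's likelihood at the observed value:
  L_1 = 0.285
  L_2 = 0.00600508
  L_3 = 3.74874e-26
Multiply by the mixture weights:
  P(Z=1)·L_1 = 0.27 × 0.285 = 0.0769499
  P(Z=2)·L_2 = 0.37 × 0.00600508 = 0.00222188
  P(Z=3)·L_3 = 0.36 × 3.74874e-26 = 1.34955e-26
Sum: 0.0769499 + 0.00222188 + 1.34955e-26 = 0.0791718
P(Class 1 | the observation) ≈ 0.972

0.972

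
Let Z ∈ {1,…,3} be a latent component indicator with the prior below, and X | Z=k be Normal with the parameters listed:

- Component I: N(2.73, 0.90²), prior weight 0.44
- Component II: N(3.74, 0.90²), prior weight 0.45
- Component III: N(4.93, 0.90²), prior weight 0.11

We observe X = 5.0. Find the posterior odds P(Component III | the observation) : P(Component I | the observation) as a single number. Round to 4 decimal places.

The posterior odds equal the prior odds times the likelihood ratio: (π_i/π_j)·(f_i(x)/f_j(x)).
Normal densities:
  L_I = 0.0184189
  L_II = 0.166364
  L_III = 0.44193
0.0486124 / 0.0081043 ≈ 5.9983

5.9983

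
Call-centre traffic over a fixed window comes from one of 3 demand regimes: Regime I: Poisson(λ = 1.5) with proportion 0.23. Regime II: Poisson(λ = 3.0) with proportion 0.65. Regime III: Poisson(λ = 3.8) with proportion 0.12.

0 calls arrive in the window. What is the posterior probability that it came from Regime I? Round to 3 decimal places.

0.594

Apply Bayes' rule: the posterior for each component is proportional to its prior times its likelihood at x.
Component likelihoods at x = 0 calls:
  f_I = e^(−1.5)·1.5^0/0! = 0.22313
  f_II = e^(−3.0)·3.0^0/0! = 0.0497871
  f_III = e^(−3.8)·3.8^0/0! = 0.0223708
Prior × likelihood for each component:
  π_I·f_I = 0.23 × 0.22313 = 0.0513199
  π_II·f_II = 0.65 × 0.0497871 = 0.0323616
  π_III·f_III = 0.12 × 0.0223708 = 0.00268449
Normaliser: 0.0513199 + 0.0323616 + 0.00268449 = 0.086366
P(Regime I | data) = 0.0513199 / 0.086366 ≈ 0.594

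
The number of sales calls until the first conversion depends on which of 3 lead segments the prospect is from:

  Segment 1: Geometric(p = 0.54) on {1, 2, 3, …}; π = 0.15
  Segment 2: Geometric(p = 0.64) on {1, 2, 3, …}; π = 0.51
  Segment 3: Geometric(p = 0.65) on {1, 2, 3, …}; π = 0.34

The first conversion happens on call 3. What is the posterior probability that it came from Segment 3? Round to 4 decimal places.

The responsibility of component k is P(Z=k) f_k(x) divided by Σ_j P(Z=j) f_j(x).
Evaluate each component's likelihood at the observed value:
  L_1 = 0.114264
  L_2 = 0.082944
  L_3 = 0.079625
Prior × likelihood for each component:
  P(Z=1)·L_1 = 0.15 × 0.114264 = 0.0171396
  P(Z=2)·L_2 = 0.51 × 0.082944 = 0.0423014
  P(Z=3)·L_3 = 0.34 × 0.079625 = 0.0270725
Marginal: 0.0171396 + 0.0423014 + 0.0270725 = 0.0865135
So the posterior for Segment 3 is 0.0270725 / 0.0865135 ≈ 0.3129.

0.3129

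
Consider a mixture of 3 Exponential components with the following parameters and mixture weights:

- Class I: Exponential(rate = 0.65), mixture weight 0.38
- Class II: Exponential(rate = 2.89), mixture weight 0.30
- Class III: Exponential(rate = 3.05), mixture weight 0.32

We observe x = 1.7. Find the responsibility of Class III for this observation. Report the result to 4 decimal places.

0.0584

The responsibility of component k is P(Z=k) f_k(x) divided by Σ_j P(Z=j) f_j(x).
Exponential densities:
  L_I = 0.65·e^(−0.65·1.7) = 0.65·e^(−1.1050) = 0.215287
  L_II = 2.89·e^(−2.89·1.7) = 2.89·e^(−4.9130) = 0.0212427
  L_III = 3.05·e^(−3.05·1.7) = 3.05·e^(−5.1850) = 0.0170798
Prior × likelihood for each component:
  P(Z=I)·L_I = 0.38 × 0.215287 = 0.0818091
  P(Z=II)·L_II = 0.30 × 0.0212427 = 0.0063728
  P(Z=III)·L_III = 0.32 × 0.0170798 = 0.00546554
Sum: 0.0818091 + 0.0063728 + 0.00546554 = 0.0936474
P(Class III | x) ≈ 0.0584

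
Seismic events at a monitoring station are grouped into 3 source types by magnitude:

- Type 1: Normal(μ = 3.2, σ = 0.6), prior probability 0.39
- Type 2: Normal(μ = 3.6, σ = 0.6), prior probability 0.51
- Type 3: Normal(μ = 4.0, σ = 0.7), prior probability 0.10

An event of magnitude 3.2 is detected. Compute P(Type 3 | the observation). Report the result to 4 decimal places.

0.0529

The responsibility of component k is P(Z=k) f_k(x) divided by Σ_j P(Z=j) f_j(x).
Evaluate each component's likelihood at the observed value:
  p_1 = (1/(0.6·√(2π)))·exp(−(3.2−3.2)²/(2·0.6²)) = 0.664904·exp(-0.00000) = 0.664904
  p_2 = (1/(0.6·√(2π)))·exp(−(3.2−3.6)²/(2·0.6²)) = 0.664904·exp(-0.22222) = 0.532413
  p_3 = (1/(0.7·√(2π)))·exp(−(3.2−4.0)²/(2·0.7²)) = 0.569918·exp(-0.65306) = 0.296614
Unnormalised posteriors:
  P(Z=1)·p_1 = 0.39 × 0.664904 = 0.259312
  P(Z=2)·p_2 = 0.51 × 0.532413 = 0.271531
  P(Z=3)·p_3 = 0.10 × 0.296614 = 0.0296614
Marginal: 0.259312 + 0.271531 + 0.0296614 = 0.560505
P(Type 3 | x) = 0.0296614 / 0.560505 ≈ 0.0529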